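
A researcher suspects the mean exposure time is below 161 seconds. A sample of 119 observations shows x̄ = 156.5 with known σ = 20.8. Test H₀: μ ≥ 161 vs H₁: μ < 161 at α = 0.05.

z = -2.36. Critical value: -1.645. Reject H₀.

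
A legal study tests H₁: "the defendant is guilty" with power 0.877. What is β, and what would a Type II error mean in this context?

β = 1 - power = 1 - 0.877 = 0.123. A Type II error is failing to reject H₀ when H₀ is false (false negative) — here, failing to conclude that the defendant is guilty when in fact it is true. Consequence: acquitting a guilty person.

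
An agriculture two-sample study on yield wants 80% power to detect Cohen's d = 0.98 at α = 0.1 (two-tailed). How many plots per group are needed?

z_{α/2} = 1.645, z_β = Φ⁻¹(0.8) = 0.842. For large effect (d = 0.98): n per group = 2(z_{α/2} + z_β)²/d² = 2(1.645 + 0.842)²/0.98² = 12.9 → 13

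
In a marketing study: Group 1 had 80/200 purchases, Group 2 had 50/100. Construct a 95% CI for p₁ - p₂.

p̂₁ = 0.4, p̂₂ = 0.5. Difference = -0.1. CI = (-0.219, 0.019)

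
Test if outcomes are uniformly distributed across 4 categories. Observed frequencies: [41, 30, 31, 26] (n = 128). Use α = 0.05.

Expected = 32 each. χ² = Σ(O-E)²/E = 3.812. df = 3, critical value = 7.815. Fail to reject H₀.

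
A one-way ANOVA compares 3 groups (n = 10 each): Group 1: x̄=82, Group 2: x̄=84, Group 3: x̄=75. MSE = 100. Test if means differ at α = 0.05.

Grand mean = 80.33. SS_between = 446.67, MS_between = 223.33. F = 2.233, F_crit ≈ 3.354. Fail to reject H₀.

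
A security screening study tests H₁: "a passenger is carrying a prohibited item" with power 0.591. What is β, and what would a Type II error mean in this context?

β = 1 - power = 1 - 0.591 = 0.409. A Type II error is failing to reject H₀ when H₀ is false (false negative) — here, failing to conclude that a passenger is carrying a prohibited item when in fact it is true. Consequence: letting a prohibited item through — security breach.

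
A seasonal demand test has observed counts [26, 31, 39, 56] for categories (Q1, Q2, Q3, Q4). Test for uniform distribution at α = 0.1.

Expected = 38 each. χ² = Σ(O-E)²/E = 13.632. df = 3, critical value = 6.251. Reject H₀.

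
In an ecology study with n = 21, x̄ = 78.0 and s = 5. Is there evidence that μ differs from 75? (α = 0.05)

t = (x̄ - μ₀)/(s/√n) = (78.0 - 75)/(5/√21) = 2.75. df = 20, critical t = ±2.086. Reject H₀.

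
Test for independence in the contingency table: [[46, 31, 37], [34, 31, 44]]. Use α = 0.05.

χ² = 2.294. df = 2, critical = 5.991. Fail to reject H₀. No evidence of dependence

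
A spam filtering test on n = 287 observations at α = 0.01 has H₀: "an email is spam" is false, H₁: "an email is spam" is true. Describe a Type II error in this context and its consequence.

Type II error: failing to reject H₀ when it is false — concluding that an email is spam is not supported when in fact it is. Consequence: a spam email lands in the inbox.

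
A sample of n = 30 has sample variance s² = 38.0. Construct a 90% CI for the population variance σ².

df = 29. χ²_{0.05} = 42.557, χ²_{0.95} = 17.708. CI for σ² = ((n-1)s²/χ²_{α/2}, (n-1)s²/χ²_{1-α/2}) = (29·38.0/42.557, 29·38.0/17.708) = (25.89, 62.23)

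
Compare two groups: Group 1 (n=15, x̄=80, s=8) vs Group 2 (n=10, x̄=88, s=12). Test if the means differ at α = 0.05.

Pooled sp = 9.76. t = -2.007, df = 23. Critical t = ±2.069. Fail to reject H₀.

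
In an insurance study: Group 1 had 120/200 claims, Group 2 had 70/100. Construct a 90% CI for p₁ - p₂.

p̂₁ = 0.6, p̂₂ = 0.7. Difference = -0.1. CI = (-0.194, -0.006)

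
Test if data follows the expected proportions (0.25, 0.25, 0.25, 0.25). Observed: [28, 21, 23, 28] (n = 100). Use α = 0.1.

Expected: [25.0, 25.0, 25.0, 25.0]. χ² = 1.52. df = 3, critical = 6.251. Fail to reject H₀.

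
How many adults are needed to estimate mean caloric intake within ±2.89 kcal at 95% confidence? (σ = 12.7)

n = (z*σ/E)² = (1.96×12.7/2.89)² = 74.2 → n = 75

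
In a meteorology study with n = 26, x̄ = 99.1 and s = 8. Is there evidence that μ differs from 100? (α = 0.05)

t = (x̄ - μ₀)/(s/√n) = (99.1 - 100)/(8/√26) = -0.574. df = 25, critical t = ±2.06. Fail to reject H₀.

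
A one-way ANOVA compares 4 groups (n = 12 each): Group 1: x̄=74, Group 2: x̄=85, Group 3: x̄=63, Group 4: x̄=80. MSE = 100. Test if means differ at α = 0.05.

Grand mean = 75.5. SS_between = 3228.0, MS_between = 1076.0. F = 10.76, F_crit ≈ 2.816. Reject H₀.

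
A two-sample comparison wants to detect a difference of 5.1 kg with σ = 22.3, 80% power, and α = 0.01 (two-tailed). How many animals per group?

n per group = 2(z_α/2 + z_β)²σ²/d² = 2×(2.576 + 0.84)²×22.3²/5.1² = 446.2 → n = 447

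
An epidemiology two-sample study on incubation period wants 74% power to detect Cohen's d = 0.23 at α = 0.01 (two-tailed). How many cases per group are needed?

z_{α/2} = 2.576, z_β = Φ⁻¹(0.74) = 0.643. For small effect (d = 0.23): n per group = 2(z_{α/2} + z_β)²/d² = 2(2.576 + 0.643)²/0.23² = 391.8 → 392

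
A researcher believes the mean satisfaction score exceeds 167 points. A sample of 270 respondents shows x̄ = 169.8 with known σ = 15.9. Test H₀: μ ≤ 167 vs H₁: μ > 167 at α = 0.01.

z = 2.894. Critical value: 2.33. Reject H₀.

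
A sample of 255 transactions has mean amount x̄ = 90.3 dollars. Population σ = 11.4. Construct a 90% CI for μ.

CI = x̄ ± z*(σ/√n) = 90.3 ± 1.645(11.4/√255) = 90.3 ± 1.17 = (89.13, 91.47)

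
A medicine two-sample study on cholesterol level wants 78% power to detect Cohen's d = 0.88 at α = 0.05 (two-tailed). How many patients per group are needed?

z_{α/2} = 1.96, z_β = Φ⁻¹(0.78) = 0.772. For large effect (d = 0.88): n per group = 2(z_{α/2} + z_β)²/d² = 2(1.96 + 0.772)²/0.88² = 19.3 → 20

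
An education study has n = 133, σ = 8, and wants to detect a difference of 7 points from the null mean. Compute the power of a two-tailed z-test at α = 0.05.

SE = σ/√n = 8/√133 = 0.694. Non-centrality λ = d/SE = 7/0.694 = 10.091. Power ≈ Φ(λ - z_{α/2}) = Φ(10.091 - 1.96) = Φ(8.131) = 1.0.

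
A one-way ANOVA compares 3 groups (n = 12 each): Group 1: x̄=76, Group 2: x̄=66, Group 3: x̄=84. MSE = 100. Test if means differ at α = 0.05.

Grand mean = 75.33. SS_between = 1952.0, MS_between = 976.0. F = 9.76, F_crit ≈ 3.285. Reject H₀.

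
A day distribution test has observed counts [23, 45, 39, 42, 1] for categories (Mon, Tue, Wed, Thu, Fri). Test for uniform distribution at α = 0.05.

Expected = 30 each. χ² = Σ(O-E)²/E = 44.667. df = 4, critical value = 9.488. Reject H₀.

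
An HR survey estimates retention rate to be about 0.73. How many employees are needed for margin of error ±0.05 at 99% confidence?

n = z²p(1-p)/E² = 2.576²×0.73×0.27/0.05² = 523.2 → n = 524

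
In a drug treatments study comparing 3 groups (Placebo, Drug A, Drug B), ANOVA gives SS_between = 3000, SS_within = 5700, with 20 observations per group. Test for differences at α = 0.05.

df_between = 2, df_within = 57. F = MS_between/MS_within = 1500.0/100.0 = 15.0. F_crit ≈ 3.159. Reject H₀. At least one mean differs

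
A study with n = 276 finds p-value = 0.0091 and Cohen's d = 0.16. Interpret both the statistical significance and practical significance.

Statistically significant (p = 0.0091 < 0.05). Cohen's d = 0.16 indicates a very small effect size. Both statistical and practical significance should be considered.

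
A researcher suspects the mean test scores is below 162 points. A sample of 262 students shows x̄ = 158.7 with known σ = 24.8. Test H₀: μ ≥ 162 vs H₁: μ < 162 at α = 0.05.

z = -2.154. Critical value: -1.645. Reject H₀.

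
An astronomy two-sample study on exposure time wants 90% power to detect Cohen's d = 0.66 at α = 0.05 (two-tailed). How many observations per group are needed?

z_{α/2} = 1.96, z_β = Φ⁻¹(0.9) = 1.282. For medium effect (d = 0.66): n per group = 2(z_{α/2} + z_β)²/d² = 2(1.96 + 1.282)²/0.66² = 48.3 → 49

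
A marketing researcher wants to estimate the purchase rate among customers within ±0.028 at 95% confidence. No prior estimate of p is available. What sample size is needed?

Conservative approach: use p = 0.5 (maximizes p(1-p) = 0.25). n = z²(0.25)/E² = 1.96²×0.25/0.028² = 1225.0 → n = 1225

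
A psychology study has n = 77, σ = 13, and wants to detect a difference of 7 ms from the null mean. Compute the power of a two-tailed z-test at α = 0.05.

SE = σ/√n = 13/√77 = 1.481. Non-centrality λ = d/SE = 7/1.481 = 4.725. Power ≈ Φ(λ - z_{α/2}) = Φ(4.725 - 1.96) = Φ(2.765) = 0.997.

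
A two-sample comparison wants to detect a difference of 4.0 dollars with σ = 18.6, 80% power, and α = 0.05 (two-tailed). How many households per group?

n per group = 2(z_α/2 + z_β)²σ²/d² = 2×(1.96 + 0.84)²×18.6²/4.0² = 339.04 → n = 340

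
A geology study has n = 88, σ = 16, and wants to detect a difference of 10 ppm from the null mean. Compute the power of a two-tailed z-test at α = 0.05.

SE = σ/√n = 16/√88 = 1.706. Non-centrality λ = d/SE = 10/1.706 = 5.863. Power ≈ Φ(λ - z_{α/2}) = Φ(5.863 - 1.96) = Φ(3.903) = 1.0.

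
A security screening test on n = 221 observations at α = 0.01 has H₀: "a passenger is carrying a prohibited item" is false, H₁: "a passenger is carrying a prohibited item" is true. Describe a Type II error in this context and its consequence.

Type II error: failing to reject H₀ when it is false — concluding that a passenger is carrying a prohibited item is not supported when in fact it is. Consequence: letting a prohibited item through — security breach.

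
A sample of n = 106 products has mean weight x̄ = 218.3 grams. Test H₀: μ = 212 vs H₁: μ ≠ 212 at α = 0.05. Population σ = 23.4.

z = (x̄ - μ₀)/(σ/√n) = (218.3 - 212)/(23.4/√106) = 2.772. Critical value: ±1.96. Since |2.772| > 1.96, Reject H₀.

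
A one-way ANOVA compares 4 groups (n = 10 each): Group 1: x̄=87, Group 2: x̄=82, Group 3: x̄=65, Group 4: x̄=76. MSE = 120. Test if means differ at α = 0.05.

Grand mean = 77.5. SS_between = 2690.0, MS_between = 896.67. F = 7.472, F_crit ≈ 2.866. Reject H₀.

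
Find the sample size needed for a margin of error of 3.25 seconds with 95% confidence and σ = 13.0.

n = (z*σ/E)² = (1.96×13.0/3.25)² = 61.5 → n = 62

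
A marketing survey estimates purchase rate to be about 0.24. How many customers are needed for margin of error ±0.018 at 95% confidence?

n = z²p(1-p)/E² = 1.96²×0.24×0.76/0.018² = 2162.7 → n = 2163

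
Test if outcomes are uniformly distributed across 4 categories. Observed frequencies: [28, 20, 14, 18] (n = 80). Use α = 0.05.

Expected = 20 each. χ² = Σ(O-E)²/E = 5.2. df = 3, critical value = 7.815. Fail to reject H₀.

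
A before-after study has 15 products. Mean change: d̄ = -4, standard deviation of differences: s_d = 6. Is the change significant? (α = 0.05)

t = d̄/(s_d/√n) = -4/(6/√15) = -2.582. df = 14, critical t = ±2.145. Reject H₀.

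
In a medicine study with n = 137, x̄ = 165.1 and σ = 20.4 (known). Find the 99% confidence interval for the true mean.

CI = x̄ ± z*(σ/√n) = 165.1 ± 2.576(20.4/√137) = 165.1 ± 4.49 = (160.61, 169.59)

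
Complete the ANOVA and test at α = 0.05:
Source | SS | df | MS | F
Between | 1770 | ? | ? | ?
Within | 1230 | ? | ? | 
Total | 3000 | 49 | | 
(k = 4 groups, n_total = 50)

df_between = 3, df_within = 46. MS_between = 590.0, MS_within = 26.74. F = 22.065, F_crit ≈ 2.807. Reject H₀.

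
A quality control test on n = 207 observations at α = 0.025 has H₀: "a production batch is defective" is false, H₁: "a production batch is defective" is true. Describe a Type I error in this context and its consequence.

Type I error: rejecting H₀ when it is true — concluding that a production batch is defective when in fact it is not. Consequence: scrapping a good batch — wasted material and cost for no reason.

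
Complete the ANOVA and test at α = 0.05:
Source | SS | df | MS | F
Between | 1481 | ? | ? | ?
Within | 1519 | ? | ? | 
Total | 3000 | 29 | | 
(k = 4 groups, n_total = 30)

df_between = 3, df_within = 26. MS_between = 493.67, MS_within = 58.42. F = 8.45, F_crit ≈ 2.975. Reject H₀.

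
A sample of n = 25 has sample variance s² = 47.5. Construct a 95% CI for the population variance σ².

df = 24. χ²_{0.025} = 39.364, χ²_{0.975} = 12.401. CI for σ² = ((n-1)s²/χ²_{α/2}, (n-1)s²/χ²_{1-α/2}) = (24·47.5/39.364, 24·47.5/12.401) = (28.96, 91.93)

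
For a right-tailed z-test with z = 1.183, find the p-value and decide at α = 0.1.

p = P(Z > 1.183) = 1 - Φ(1.183) ≈ 0.1184. Since p ≥ 0.1, fail to reject H₀ (not significant) at α = 0.1.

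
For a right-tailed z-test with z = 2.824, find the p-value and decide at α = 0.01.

p = P(Z > 2.824) = 1 - Φ(2.824) ≈ 0.0024. Since p < 0.01, reject H₀ (significant) at α = 0.01.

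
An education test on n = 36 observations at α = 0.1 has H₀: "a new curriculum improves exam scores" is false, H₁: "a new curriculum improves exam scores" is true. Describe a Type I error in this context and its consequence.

Type I error: rejecting H₀ when it is true — concluding that a new curriculum improves exam scores when in fact it is not. Consequence: adopting a curriculum that gives no real benefit — disruption for nothing.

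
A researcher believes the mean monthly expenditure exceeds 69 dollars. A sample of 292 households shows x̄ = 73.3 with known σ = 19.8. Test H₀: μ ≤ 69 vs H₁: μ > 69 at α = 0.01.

z = 3.711. Critical value: 2.33. Reject H₀.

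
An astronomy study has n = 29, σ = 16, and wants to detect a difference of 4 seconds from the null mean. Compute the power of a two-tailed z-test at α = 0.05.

SE = σ/√n = 16/√29 = 2.971. Non-centrality λ = d/SE = 4/2.971 = 1.346. Power ≈ Φ(λ - z_{α/2}) = Φ(1.346 - 1.96) = Φ(-0.614) = 0.27.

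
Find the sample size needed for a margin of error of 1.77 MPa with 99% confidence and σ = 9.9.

n = (z*σ/E)² = (2.576×9.9/1.77)² = 207.6 → n = 208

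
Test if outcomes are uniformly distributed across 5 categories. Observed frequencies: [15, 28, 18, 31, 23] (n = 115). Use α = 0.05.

Expected = 23 each. χ² = Σ(O-E)²/E = 7.739. df = 4, critical value = 9.488. Fail to reject H₀.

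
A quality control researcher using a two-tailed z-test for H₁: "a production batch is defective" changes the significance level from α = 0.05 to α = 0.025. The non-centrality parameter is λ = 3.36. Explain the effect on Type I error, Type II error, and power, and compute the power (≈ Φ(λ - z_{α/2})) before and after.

Decreasing α from 0.05 to 0.025:
• Type I error rate decreases (α is the Type I rate by definition).
• Critical value moves from z_{α/2} = 1.96 to 2.241, so power = Φ(λ - z_{α/2}) goes from Φ(3.36 - 1.96) = 0.919 to Φ(3.36 - 2.241) = 0.868.
• Type II error rate β = 1 - power therefore increases (0.081 → 0.132).
Appropriate when false positives are costly — here, scrapping a good batch — wasted material and cost for no reason.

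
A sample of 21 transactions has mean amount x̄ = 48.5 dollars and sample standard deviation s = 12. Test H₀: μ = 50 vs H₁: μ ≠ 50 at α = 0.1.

t = (x̄ - μ₀)/(s/√n) = (48.5 - 50)/(12/√21) = -0.573. df = 20, critical t = ±1.725. Fail to reject H₀.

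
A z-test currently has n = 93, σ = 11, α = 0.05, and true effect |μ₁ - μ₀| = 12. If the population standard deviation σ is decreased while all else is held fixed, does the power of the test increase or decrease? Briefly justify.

Power increases: a smaller σ shrinks the standard error σ/√n, moving the sampling distribution under H₁ further from the critical value.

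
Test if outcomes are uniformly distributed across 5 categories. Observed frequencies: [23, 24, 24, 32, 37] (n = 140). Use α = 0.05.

Expected = 28 each. χ² = Σ(O-E)²/E = 5.5. df = 4, critical value = 9.488. Fail to reject H₀.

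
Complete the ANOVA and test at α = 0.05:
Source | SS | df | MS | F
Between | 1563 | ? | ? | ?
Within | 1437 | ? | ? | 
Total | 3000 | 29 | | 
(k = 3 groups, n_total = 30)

df_between = 2, df_within = 27. MS_between = 781.5, MS_within = 53.22. F = 14.684, F_crit ≈ 3.354. Reject H₀.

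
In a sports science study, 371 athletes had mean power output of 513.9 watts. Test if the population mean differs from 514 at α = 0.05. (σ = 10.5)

z = (x̄ - μ₀)/(σ/√n) = (513.9 - 514)/(10.5/√371) = -0.183. Critical value: ±1.96. Since |-0.183| ≤ 1.96, Fail to reject H₀.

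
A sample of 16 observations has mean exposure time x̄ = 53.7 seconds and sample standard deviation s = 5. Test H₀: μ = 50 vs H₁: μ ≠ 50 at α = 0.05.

t = (x̄ - μ₀)/(s/√n) = (53.7 - 50)/(5/√16) = 2.96. df = 15, critical t = ±2.131. Reject H₀.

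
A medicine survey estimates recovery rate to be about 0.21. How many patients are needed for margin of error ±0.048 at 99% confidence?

n = z²p(1-p)/E² = 2.576²×0.21×0.79/0.048² = 477.8 → n = 478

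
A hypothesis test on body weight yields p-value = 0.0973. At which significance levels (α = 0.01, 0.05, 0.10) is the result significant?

p = 0.0973. Significant at: α = 0.1.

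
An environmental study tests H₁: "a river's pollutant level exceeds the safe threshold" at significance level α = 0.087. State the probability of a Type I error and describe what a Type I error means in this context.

P(Type I error) = α = 0.087. A Type I error is rejecting H₀ when H₀ is actually true (false positive) — here, concluding that a river's pollutant level exceeds the safe threshold when in fact this is not the case. Consequence: shutting down a compliant factory unnecessarily.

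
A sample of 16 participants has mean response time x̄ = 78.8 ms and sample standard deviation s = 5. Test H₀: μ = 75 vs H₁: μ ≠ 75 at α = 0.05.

t = (x̄ - μ₀)/(s/√n) = (78.8 - 75)/(5/√16) = 3.04. df = 15, critical t = ±2.131. Reject H₀.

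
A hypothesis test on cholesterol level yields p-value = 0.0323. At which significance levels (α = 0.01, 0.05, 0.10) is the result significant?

p = 0.0323. Significant at: α = 0.05, 0.1.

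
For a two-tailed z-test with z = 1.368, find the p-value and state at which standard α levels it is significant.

p = 2·P(Z > |1.368|) = 2·(1 - Φ(1.368)) ≈ 0.1713. Not significant at any standard level.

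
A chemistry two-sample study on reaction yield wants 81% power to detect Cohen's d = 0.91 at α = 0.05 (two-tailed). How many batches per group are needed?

z_{α/2} = 1.96, z_β = Φ⁻¹(0.81) = 0.878. For large effect (d = 0.91): n per group = 2(z_{α/2} + z_β)²/d² = 2(1.96 + 0.878)²/0.91² = 19.5 → 20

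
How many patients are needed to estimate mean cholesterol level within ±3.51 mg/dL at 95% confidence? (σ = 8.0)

n = (z*σ/E)² = (1.96×8.0/3.51)² = 20.0 → n = 20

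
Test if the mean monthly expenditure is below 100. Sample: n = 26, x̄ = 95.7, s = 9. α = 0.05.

t = (95.7 - 100)/(9/√26) = -2.436, df = 25. Critical t = -1.708. Reject H₀.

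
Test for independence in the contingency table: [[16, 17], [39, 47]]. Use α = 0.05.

χ² = 0.094. df = 1, critical = 3.841. Fail to reject H₀. No evidence of dependence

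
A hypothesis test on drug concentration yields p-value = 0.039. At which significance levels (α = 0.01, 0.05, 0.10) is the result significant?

p = 0.039. Significant at: α = 0.05, 0.1.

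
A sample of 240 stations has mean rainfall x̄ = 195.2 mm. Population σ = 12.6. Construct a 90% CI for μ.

CI = x̄ ± z*(σ/√n) = 195.2 ± 1.645(12.6/√240) = 195.2 ± 1.34 = (193.86, 196.54)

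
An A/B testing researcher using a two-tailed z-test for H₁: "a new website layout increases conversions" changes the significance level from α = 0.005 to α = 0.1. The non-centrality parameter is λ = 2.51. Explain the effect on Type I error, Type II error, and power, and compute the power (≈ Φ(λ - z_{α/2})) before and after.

Increasing α from 0.005 to 0.1:
• Type I error rate increases (α is the Type I rate by definition).
• Critical value moves from z_{α/2} = 2.807 to 1.645, so power = Φ(λ - z_{α/2}) goes from Φ(2.51 - 2.807) = 0.383 to Φ(2.51 - 1.645) = 0.806.
• Type II error rate β = 1 - power therefore decreases (0.617 → 0.194).
Appropriate when false negatives are costly — here, discarding a layout that would have improved conversions — lost revenue.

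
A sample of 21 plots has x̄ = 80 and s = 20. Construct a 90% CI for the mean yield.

CI = x̄ ± t*(s/√n) = 80 ± 1.725(20/√21) = (72.47, 87.53)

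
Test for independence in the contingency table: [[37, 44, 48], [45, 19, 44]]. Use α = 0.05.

χ² = 9.086. df = 2, critical = 5.991. Reject H₀. Variables are dependent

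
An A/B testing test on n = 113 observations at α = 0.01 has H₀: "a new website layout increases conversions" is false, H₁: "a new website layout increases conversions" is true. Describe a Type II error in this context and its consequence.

Type II error: failing to reject H₀ when it is false — concluding that a new website layout increases conversions is not supported when in fact it is. Consequence: discarding a layout that would have improved conversions — lost revenue.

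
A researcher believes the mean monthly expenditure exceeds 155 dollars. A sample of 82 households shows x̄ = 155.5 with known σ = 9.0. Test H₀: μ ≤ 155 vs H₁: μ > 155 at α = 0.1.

z = 0.503. Critical value: 1.28. Fail to reject H₀.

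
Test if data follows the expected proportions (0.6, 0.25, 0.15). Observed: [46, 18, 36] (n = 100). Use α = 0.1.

Expected: [60.0, 25.0, 15.0]. χ² = 34.627. df = 2, critical = 4.605. Reject H₀.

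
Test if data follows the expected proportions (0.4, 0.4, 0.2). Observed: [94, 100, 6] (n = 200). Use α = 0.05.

Expected: [80.0, 80.0, 40.0]. χ² = 36.35. df = 2, critical = 5.991. Reject H₀.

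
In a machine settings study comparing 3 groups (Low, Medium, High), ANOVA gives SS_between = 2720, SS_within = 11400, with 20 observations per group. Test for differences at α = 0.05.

df_between = 2, df_within = 57. F = MS_between/MS_within = 1360.0/200.0 = 6.8. F_crit ≈ 3.159. Reject H₀. At least one mean differs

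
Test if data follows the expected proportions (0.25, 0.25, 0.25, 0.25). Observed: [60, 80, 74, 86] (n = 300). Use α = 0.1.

Expected: [75.0, 75.0, 75.0, 75.0]. χ² = 4.96. df = 3, critical = 6.251. Fail to reject H₀.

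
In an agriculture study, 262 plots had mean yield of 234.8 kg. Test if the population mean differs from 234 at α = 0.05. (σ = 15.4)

z = (x̄ - μ₀)/(σ/√n) = (234.8 - 234)/(15.4/√262) = 0.841. Critical value: ±1.96. Since |0.841| ≤ 1.96, Fail to reject H₀.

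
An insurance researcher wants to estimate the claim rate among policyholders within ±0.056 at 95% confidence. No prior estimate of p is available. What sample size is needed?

Conservative approach: use p = 0.5 (maximizes p(1-p) = 0.25). n = z²(0.25)/E² = 1.96²×0.25/0.056² = 306.2 → n = 307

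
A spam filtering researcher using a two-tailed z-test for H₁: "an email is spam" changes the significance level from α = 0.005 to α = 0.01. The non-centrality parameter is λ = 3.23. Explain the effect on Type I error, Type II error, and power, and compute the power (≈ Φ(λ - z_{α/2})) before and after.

Increasing α from 0.005 to 0.01:
• Type I error rate increases (α is the Type I rate by definition).
• Critical value moves from z_{α/2} = 2.807 to 2.576, so power = Φ(λ - z_{α/2}) goes from Φ(3.23 - 2.807) = 0.664 to Φ(3.23 - 2.576) = 0.743.
• Type II error rate β = 1 - power therefore decreases (0.336 → 0.257).
Appropriate when false negatives are costly — here, a spam email lands in the inbox.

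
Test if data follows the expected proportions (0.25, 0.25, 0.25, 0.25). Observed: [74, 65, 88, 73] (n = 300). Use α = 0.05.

Expected: [75.0, 75.0, 75.0, 75.0]. χ² = 3.653. df = 3, critical = 7.815. Fail to reject H₀.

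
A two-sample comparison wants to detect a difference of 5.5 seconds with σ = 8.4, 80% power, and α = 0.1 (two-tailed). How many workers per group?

n per group = 2(z_α/2 + z_β)²σ²/d² = 2×(1.645 + 0.84)²×8.4²/5.5² = 28.8 → n = 29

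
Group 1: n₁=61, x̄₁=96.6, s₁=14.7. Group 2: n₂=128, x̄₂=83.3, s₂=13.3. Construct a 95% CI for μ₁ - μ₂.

Difference = 13.3. SE = √(14.7²/61 + 13.3²/128) = 2.219. CI = (8.95, 17.65)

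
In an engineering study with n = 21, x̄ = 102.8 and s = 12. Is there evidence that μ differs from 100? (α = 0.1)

t = (x̄ - μ₀)/(s/√n) = (102.8 - 100)/(12/√21) = 1.069. df = 20, critical t = ±1.725. Fail to reject H₀.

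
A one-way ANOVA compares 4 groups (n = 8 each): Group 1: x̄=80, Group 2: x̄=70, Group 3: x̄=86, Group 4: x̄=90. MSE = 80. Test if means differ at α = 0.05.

Grand mean = 81.5. SS_between = 1816.0, MS_between = 605.33. F = 7.567, F_crit ≈ 2.947. Reject H₀.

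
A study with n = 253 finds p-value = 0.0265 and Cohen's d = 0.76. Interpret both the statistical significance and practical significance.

Statistically significant (p = 0.0265 < 0.05). Cohen's d = 0.76 indicates a medium effect size. Both statistical and practical significance should be considered.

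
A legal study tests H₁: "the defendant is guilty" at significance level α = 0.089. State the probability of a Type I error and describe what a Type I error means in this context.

P(Type I error) = α = 0.089. A Type I error is rejecting H₀ when H₀ is actually true (false positive) — here, concluding that the defendant is guilty when in fact this is not the case. Consequence: convicting an innocent person.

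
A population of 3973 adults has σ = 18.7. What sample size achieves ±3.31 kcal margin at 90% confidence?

Without FPC: n₀ = (1.645×18.7/3.31)² = 86.369. With FPC: n = n₀N/(n₀+N-1) = 84.6 → n = 85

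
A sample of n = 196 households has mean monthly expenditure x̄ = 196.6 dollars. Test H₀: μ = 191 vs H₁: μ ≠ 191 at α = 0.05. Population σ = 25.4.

z = (x̄ - μ₀)/(σ/√n) = (196.6 - 191)/(25.4/√196) = 3.087. Critical value: ±1.96. Since |3.087| > 1.96, Reject H₀.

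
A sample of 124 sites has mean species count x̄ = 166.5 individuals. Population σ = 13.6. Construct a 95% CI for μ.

CI = x̄ ± z*(σ/√n) = 166.5 ± 1.96(13.6/√124) = 166.5 ± 2.39 = (164.11, 168.89)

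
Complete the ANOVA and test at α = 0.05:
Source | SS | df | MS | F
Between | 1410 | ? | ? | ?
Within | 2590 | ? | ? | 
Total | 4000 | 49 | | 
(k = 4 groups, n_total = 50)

df_between = 3, df_within = 46. MS_between = 470.0, MS_within = 56.3. F = 8.347, F_crit ≈ 2.807. Reject H₀.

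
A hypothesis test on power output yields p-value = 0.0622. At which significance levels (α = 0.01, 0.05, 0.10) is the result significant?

p = 0.0622. Significant at: α = 0.1.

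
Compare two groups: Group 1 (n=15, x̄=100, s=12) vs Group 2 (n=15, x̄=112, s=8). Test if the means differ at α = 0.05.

Pooled sp = 10.2. t = -3.223, df = 28. Critical t = ±2.048. Reject H₀.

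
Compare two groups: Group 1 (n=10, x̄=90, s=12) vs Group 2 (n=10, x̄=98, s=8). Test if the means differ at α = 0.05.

Pooled sp = 10.2. t = -1.754, df = 18. Critical t = ±2.101. Fail to reject H₀.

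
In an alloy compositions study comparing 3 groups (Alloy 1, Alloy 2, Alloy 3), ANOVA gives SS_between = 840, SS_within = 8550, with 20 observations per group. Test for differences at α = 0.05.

df_between = 2, df_within = 57. F = MS_between/MS_within = 420.0/150.0 = 2.8. F_crit ≈ 3.159. Fail to reject H₀.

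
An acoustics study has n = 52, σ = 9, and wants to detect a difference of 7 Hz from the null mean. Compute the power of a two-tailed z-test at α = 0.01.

SE = σ/√n = 9/√52 = 1.248. Non-centrality λ = d/SE = 7/1.248 = 5.609. Power ≈ Φ(λ - z_{α/2}) = Φ(5.609 - 2.576) = Φ(3.033) = 0.999.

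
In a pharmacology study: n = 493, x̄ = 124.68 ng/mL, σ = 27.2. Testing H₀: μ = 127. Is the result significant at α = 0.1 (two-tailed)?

z = (124.68 - 127)/(27.2/√493) = -1.894. Since |z| > 1.645, significant at α = 0.1.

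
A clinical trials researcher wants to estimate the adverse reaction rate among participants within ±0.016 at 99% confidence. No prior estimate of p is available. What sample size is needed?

Conservative approach: use p = 0.5 (maximizes p(1-p) = 0.25). n = z²(0.25)/E² = 2.576²×0.25/0.016² = 6480.3 → n = 6481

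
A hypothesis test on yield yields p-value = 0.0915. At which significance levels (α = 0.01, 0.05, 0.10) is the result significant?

p = 0.0915. Significant at: α = 0.1.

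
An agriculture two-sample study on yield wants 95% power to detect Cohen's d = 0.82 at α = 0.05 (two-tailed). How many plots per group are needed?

z_{α/2} = 1.96, z_β = Φ⁻¹(0.95) = 1.645. For large effect (d = 0.82): n per group = 2(z_{α/2} + z_β)²/d² = 2(1.96 + 1.645)²/0.82² = 38.7 → 39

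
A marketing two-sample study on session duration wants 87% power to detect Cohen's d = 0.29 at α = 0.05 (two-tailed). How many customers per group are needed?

z_{α/2} = 1.96, z_β = Φ⁻¹(0.87) = 1.126. For small effect (d = 0.29): n per group = 2(z_{α/2} + z_β)²/d² = 2(1.96 + 1.126)²/0.29² = 226.5 → 227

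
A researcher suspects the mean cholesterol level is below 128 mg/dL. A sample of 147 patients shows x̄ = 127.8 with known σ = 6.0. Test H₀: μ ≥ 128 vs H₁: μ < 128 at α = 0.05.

z = -0.404. Critical value: -1.645. Fail to reject H₀.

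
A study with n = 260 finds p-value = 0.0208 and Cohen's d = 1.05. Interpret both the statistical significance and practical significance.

Statistically significant (p = 0.0208 < 0.05). Cohen's d = 1.05 indicates a large effect size. Both statistical and practical significance should be considered.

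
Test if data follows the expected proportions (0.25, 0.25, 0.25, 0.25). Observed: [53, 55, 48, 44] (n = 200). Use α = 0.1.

Expected: [50.0, 50.0, 50.0, 50.0]. χ² = 1.48. df = 3, critical = 6.251. Fail to reject H₀.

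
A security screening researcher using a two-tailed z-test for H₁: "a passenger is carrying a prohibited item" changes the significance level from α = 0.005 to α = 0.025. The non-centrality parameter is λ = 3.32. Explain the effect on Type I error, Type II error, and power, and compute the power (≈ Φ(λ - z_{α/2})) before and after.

Increasing α from 0.005 to 0.025:
• Type I error rate increases (α is the Type I rate by definition).
• Critical value moves from z_{α/2} = 2.807 to 2.241, so power = Φ(λ - z_{α/2}) goes from Φ(3.32 - 2.807) = 0.696 to Φ(3.32 - 2.241) = 0.86.
• Type II error rate β = 1 - power therefore decreases (0.304 → 0.14).
Appropriate when false negatives are costly — here, letting a prohibited item through — security breach.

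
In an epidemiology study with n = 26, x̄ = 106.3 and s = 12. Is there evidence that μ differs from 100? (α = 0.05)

t = (x̄ - μ₀)/(s/√n) = (106.3 - 100)/(12/√26) = 2.677. df = 25, critical t = ±2.06. Reject H₀.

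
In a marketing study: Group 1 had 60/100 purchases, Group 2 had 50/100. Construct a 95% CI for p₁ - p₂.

p̂₁ = 0.6, p̂₂ = 0.5. Difference = 0.1. CI = (-0.037, 0.237)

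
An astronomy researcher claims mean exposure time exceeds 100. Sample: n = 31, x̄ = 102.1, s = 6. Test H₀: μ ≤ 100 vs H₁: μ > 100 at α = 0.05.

t = (102.1 - 100)/(6/√31) = 1.949, df = 30. Critical t = 1.697. Reject H₀.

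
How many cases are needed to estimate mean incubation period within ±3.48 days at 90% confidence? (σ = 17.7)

n = (z*σ/E)² = (1.645×17.7/3.48)² = 70.004 → n = 71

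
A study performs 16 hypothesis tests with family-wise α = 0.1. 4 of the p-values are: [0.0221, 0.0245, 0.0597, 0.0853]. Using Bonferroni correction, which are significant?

Bonferroni α = 0.1/16 = 0.00625. None of the given p-values are significant.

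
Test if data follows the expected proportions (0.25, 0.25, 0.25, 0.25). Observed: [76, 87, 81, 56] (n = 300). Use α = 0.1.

Expected: [75.0, 75.0, 75.0, 75.0]. χ² = 7.227. df = 3, critical = 6.251. Reject H₀.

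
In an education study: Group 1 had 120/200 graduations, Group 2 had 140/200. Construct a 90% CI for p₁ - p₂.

p̂₁ = 0.6, p̂₂ = 0.7. Difference = -0.1. CI = (-0.178, -0.022)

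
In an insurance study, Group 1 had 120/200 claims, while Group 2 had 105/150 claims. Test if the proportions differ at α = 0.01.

p̂₁ = 0.6, p̂₂ = 0.7, pooled p̂ = 0.643. z = -1.932. Critical: ±2.576. Fail to reject H₀.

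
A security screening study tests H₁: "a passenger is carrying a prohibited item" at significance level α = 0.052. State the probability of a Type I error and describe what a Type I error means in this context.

P(Type I error) = α = 0.052. A Type I error is rejecting H₀ when H₀ is actually true (false positive) — here, concluding that a passenger is carrying a prohibited item when in fact this is not the case. Consequence: detaining an innocent passenger — delay and inconvenience.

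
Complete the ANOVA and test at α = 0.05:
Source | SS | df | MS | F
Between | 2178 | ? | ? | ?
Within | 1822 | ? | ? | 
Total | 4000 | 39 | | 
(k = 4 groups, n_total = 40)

df_between = 3, df_within = 36. MS_between = 726.0, MS_within = 50.61. F = 14.345, F_crit ≈ 2.866. Reject H₀.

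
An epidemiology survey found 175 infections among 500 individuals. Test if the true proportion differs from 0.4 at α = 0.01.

p̂ = 0.35, p₀ = 0.4. z = (p̂ - p₀)/√(p₀(1-p₀)/n) = -2.282. Critical: ±2.576. Fail to reject H₀.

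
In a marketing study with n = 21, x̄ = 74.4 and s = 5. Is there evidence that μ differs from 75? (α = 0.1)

t = (x̄ - μ₀)/(s/√n) = (74.4 - 75)/(5/√21) = -0.55. df = 20, critical t = ±1.725. Fail to reject H₀.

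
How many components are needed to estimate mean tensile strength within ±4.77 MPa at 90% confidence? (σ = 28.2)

n = (z*σ/E)² = (1.645×28.2/4.77)² = 94.6 → n = 95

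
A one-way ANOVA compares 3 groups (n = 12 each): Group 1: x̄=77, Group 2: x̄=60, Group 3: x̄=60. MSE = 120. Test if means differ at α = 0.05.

Grand mean = 65.67. SS_between = 2312.0, MS_between = 1156.0. F = 9.633, F_crit ≈ 3.285. Reject H₀.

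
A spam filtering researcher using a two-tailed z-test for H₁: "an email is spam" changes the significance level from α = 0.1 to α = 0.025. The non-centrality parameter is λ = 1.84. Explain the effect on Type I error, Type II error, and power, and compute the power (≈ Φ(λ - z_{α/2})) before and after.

Decreasing α from 0.1 to 0.025:
• Type I error rate decreases (α is the Type I rate by definition).
• Critical value moves from z_{α/2} = 1.645 to 2.241, so power = Φ(λ - z_{α/2}) goes from Φ(1.84 - 1.645) = 0.577 to Φ(1.84 - 2.241) = 0.344.
• Type II error rate β = 1 - power therefore increases (0.423 → 0.656).
Appropriate when false positives are costly — here, a legitimate email is sent to the spam folder and the user misses it.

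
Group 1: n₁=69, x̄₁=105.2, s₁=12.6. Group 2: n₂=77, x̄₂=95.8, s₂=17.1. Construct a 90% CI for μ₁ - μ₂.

Difference = 9.4. SE = √(12.6²/69 + 17.1²/77) = 2.469. CI = (5.34, 13.46)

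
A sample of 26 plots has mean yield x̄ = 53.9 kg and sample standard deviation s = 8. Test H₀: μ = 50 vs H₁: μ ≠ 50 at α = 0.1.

t = (x̄ - μ₀)/(s/√n) = (53.9 - 50)/(8/√26) = 2.486. df = 25, critical t = ±1.708. Reject H₀.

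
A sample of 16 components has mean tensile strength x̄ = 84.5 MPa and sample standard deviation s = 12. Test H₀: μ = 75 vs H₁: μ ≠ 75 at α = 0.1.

t = (x̄ - μ₀)/(s/√n) = (84.5 - 75)/(12/√16) = 3.167. df = 15, critical t = ±1.753. Reject H₀.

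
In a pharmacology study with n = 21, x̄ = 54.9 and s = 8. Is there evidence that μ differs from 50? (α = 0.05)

t = (x̄ - μ₀)/(s/√n) = (54.9 - 50)/(8/√21) = 2.807. df = 20, critical t = ±2.086. Reject H₀.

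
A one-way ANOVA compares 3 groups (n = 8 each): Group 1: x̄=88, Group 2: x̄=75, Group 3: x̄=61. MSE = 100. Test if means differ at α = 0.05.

Grand mean = 74.67. SS_between = 2917.33, MS_between = 1458.67. F = 14.587, F_crit ≈ 3.467. Reject H₀.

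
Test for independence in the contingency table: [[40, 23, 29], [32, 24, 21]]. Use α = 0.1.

χ² = 0.866. df = 2, critical = 4.605. Fail to reject H₀. No evidence of dependence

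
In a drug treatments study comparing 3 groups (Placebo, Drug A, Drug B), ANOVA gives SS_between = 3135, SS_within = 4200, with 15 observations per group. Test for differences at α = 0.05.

df_between = 2, df_within = 42. F = MS_between/MS_within = 1567.5/100.0 = 15.675. F_crit ≈ 3.22. Reject H₀. At least one mean differs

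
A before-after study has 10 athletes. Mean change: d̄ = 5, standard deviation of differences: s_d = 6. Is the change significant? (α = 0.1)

t = d̄/(s_d/√n) = 5/(6/√10) = 2.635. df = 9, critical t = ±1.833. Reject H₀.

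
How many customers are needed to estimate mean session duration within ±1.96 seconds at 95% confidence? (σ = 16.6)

n = (z*σ/E)² = (1.96×16.6/1.96)² = 275.6 → n = 276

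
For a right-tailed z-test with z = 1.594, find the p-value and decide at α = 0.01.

p = P(Z > 1.594) = 1 - Φ(1.594) ≈ 0.0555. Since p ≥ 0.01, fail to reject H₀ (not significant) at α = 0.01.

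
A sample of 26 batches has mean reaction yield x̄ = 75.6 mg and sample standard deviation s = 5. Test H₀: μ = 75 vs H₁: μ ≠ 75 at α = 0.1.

t = (x̄ - μ₀)/(s/√n) = (75.6 - 75)/(5/√26) = 0.612. df = 25, critical t = ±1.708. Fail to reject H₀.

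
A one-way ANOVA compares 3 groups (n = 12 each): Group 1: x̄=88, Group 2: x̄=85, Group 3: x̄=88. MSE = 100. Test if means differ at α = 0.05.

Grand mean = 87.0. SS_between = 72.0, MS_between = 36.0. F = 0.36, F_crit ≈ 3.285. Fail to reject H₀.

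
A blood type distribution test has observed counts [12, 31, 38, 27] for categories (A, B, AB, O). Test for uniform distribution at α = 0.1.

Expected = 27 each. χ² = Σ(O-E)²/E = 13.407. df = 3, critical value = 6.251. Reject H₀.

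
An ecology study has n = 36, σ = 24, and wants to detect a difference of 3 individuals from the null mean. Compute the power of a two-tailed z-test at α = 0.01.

SE = σ/√n = 24/√36 = 4.0. Non-centrality λ = d/SE = 3/4.0 = 0.75. Power ≈ Φ(λ - z_{α/2}) = Φ(0.75 - 2.576) = Φ(-1.826) = 0.034.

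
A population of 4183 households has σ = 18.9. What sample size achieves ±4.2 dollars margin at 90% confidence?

Without FPC: n₀ = (1.645×18.9/4.2)² = 54.797. With FPC: n = n₀N/(n₀+N-1) = 54.1 → n = 55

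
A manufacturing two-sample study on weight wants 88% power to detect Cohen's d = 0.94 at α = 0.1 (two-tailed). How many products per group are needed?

z_{α/2} = 1.645, z_β = Φ⁻¹(0.88) = 1.175. For large effect (d = 0.94): n per group = 2(z_{α/2} + z_β)²/d² = 2(1.645 + 1.175)²/0.94² = 18.0 → 18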